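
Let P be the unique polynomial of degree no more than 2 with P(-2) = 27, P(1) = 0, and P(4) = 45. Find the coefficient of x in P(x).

-5

Write P(x) = ax^2 + bx + c. Substituting each data point gives a linear system:
  4a - 2b + c = 27
  a + b + c = 0
  16a + 4b + c = 45
Solving the system yields a = 4, b = -5, c = 1.
So P(x) = 4x² - 5x + 1.
The coefficient of x is -5.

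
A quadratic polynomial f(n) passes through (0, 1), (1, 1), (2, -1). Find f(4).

-11

Using the Lagrange interpolation formula with nodes 0, 1, 2:
  L_0(n) = (n - 1)(n - 2) / 2
  L_1(n) = n(n - 2) / -1
  L_2(n) = n(n - 1) / 2
Then f(n) = 1·L_0(n) + 1·L_1(n) - 1·L_2(n).
Expanding and collecting terms gives f(n) = -n^2 + n + 1.
Evaluating at n = 4: f(4) = -11.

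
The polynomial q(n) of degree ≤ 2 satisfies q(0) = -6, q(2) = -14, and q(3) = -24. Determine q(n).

Using the Lagrange interpolation formula with nodes 0, 2, 3:
  L_0(n) = (n - 2)(n - 3) / 6
  L_1(n) = n(n - 3) / -2
  L_2(n) = n(n - 2) / 3
Then q(n) = -6·L_0(n) - 14·L_1(n) - 24·L_2(n).
Expanding and collecting terms gives q(n) = -2n² - 6.
Check: q(2) = -14. ✓

q(n) = -2n^2 - 6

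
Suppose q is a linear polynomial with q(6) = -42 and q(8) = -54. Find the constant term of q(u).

Write q(u) = au + b. Substituting each data point gives a linear system:
  6a + b = -42
  8a + b = -54
Solving the system yields a = -6, b = -6.
So q(u) = -6u - 6.
The constant term is -6.

-6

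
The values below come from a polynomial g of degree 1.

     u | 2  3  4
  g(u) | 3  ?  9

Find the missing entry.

6

The 2 known points determine the degree-1 polynomial uniquely.
Write g(u) = au + b. Substituting each data point gives a linear system:
  2a + b = 3
  4a + b = 9
Solving the system yields a = 3, b = -3.
So g(u) = 3u - 3.
Then g(3) = 6.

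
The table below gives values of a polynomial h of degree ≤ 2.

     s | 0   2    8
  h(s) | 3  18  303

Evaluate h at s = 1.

11/2

Using the Lagrange interpolation formula with nodes 0, 2, 8:
  L_0(s) = (s - 2)(s - 8) / 16
  L_1(s) = s(s - 8) / -12
  L_2(s) = s(s - 2) / 48
Then h(s) = 3·L_0(s) + 18·L_1(s) + 303·L_2(s).
Expanding and collecting terms gives h(s) = 5s² - (5/2)s + 3.
Evaluating at s = 1: h(1) = 11/2.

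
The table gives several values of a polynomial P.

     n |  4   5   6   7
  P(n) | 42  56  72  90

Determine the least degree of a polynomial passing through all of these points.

2

Forward differences of the values at n = 4, 5, 6, 7:
  P  : 42  56  72  90
  Δ  : 14  16  18
  Δ^2: 2  2
  Δ^3: 0
The second differences are constant (2) and nonzero, while all higher differences vanish, so the minimal degree is 2.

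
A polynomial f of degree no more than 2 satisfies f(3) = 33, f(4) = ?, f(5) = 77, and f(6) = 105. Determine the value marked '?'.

On equispaced nodes a degree-2 polynomial has vanishing third forward difference, so
  - f(3) + 3·f(4) - 3·f(5) + f(6) = 0.
Substituting the known values and solving for f(4):
  3·f(4) = 159
  f(4) = 53.

53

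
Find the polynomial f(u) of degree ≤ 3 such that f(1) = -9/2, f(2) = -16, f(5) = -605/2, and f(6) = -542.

f(u) = -3u^3 + 3u^2 + (1/2)u - 5

Write f(u) = au^3 + bu^2 + cu + d. Substituting each data point gives a linear system:
  a + b + c + d = -9/2
  8a + 4b + 2c + d = -16
  125a + 25b + 5c + d = -605/2
  216a + 36b + 6c + d = -542
Solving the system yields a = -3, b = 3, c = 1/2, d = -5.
So f(u) = -3u³ + 3u² + (1/2)u - 5.
Check: f(5) = -605/2. ✓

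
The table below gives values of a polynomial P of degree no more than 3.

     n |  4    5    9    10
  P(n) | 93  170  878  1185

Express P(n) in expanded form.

Using the Lagrange interpolation formula with nodes 4, 5, 9, 10:
  L_0(n) = (n - 5)(n - 9)(n - 10) / -30
  L_1(n) = (n - 4)(n - 9)(n - 10) / 20
  L_2(n) = (n - 4)(n - 5)(n - 10) / -20
  L_3(n) = (n - 4)(n - 5)(n - 9) / 30
Then P(n) = 93·L_0(n) + 170·L_1(n) + 878·L_2(n) + 1185·L_3(n).
Expanding and collecting terms gives P(n) = n³ + 2n² - 2n + 5.
Check: P(5) = 170. ✓

P(n) = n^3 + 2n^2 - 2n + 5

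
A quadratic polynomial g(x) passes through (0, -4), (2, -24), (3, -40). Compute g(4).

-60

Write g(x) = ax^2 + bx + c. Substituting each data point gives a linear system:
  c = -4
  4a + 2b + c = -24
  9a + 3b + c = -40
Solving the system yields a = -2, b = -6, c = -4.
So g(x) = -2x² - 6x - 4.
Then g(4) = -60.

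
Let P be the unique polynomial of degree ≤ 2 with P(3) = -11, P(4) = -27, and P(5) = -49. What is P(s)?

P(s) = -3s^2 + 5s + 1

Write P(s) = as^2 + bs + c. Substituting each data point gives a linear system:
  9a + 3b + c = -11
  16a + 4b + c = -27
  25a + 5b + c = -49
Solving the system yields a = -3, b = 5, c = 1.
So P(s) = -3s^2 + 5s + 1.
Check: P(4) = -27. ✓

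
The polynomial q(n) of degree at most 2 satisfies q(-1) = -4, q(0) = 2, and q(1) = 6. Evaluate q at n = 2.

8

Using the Lagrange interpolation formula with nodes -1, 0, 1:
  L_0(n) = n(n - 1) / 2
  L_1(n) = (n + 1)(n - 1) / -1
  L_2(n) = (n + 1)n / 2
Then q(n) = -4·L_0(n) + 2·L_1(n) + 6·L_2(n).
Expanding and collecting terms gives q(n) = -n^2 + 5n + 2.
Evaluating at n = 2: q(2) = 8.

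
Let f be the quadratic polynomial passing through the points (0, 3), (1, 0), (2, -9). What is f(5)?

-72

Using the Lagrange interpolation formula with nodes 0, 1, 2:
  L_0(x) = (x - 1)(x - 2) / 2
  L_1(x) = x(x - 2) / -1
  L_2(x) = x(x - 1) / 2
Then f(x) = 3·L_0(x) + 0·L_1(x) - 9·L_2(x).
Expanding and collecting terms gives f(x) = -3x^2 + 3.
Evaluating at x = 5: f(5) = -72.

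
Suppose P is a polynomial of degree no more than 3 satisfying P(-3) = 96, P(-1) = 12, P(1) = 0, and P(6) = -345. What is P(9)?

-1248

Using the Lagrange interpolation formula with nodes -3, -1, 1, 6:
  L_0(n) = (n + 1)(n - 1)(n - 6) / -72
  L_1(n) = (n + 3)(n - 1)(n - 6) / 28
  L_2(n) = (n + 3)(n + 1)(n - 6) / -40
  L_3(n) = (n + 3)(n + 1)(n - 1) / 315
Then P(n) = 96·L_0(n) + 12·L_1(n) + 0·L_2(n) - 345·L_3(n).
Expanding and collecting terms gives P(n) = -2n^3 + 3n^2 - 4n + 3.
Evaluating at n = 9: P(9) = -1248.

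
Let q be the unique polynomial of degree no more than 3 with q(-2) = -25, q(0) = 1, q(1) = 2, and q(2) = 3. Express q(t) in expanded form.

q(t) = t^3 - 3t^2 + 3t + 1

Using the Lagrange interpolation formula with nodes -2, 0, 1, 2:
  L_0(t) = t(t - 1)(t - 2) / -24
  L_1(t) = (t + 2)(t - 1)(t - 2) / 4
  L_2(t) = (t + 2)t(t - 2) / -3
  L_3(t) = (t + 2)t(t - 1) / 8
Then q(t) = -25·L_0(t) + 1·L_1(t) + 2·L_2(t) + 3·L_3(t).
Expanding and collecting terms gives q(t) = t^3 - 3t^2 + 3t + 1.
Check: q(-2) = -25. ✓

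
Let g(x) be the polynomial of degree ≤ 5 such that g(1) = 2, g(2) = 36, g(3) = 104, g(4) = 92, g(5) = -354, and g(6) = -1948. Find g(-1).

12

Forward differences of the values at x = 1, 2, 3, 4, 5, 6:
  g  : 2  36  104  92  -354  -1948
  Δ  : 34  68  -12  -446  -1594
  Δ^2: 34  -80  -434  -1148
  Δ^3: -114  -354  -714
  Δ^4: -240  -360
  Δ^5: -120
The fifth differences are constant, confirming degree 5.
Interpolating (Newton forward form) and evaluating at x = -1 gives g(-1) = 12.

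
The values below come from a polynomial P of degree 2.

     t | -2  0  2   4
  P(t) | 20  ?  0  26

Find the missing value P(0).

-2

On equispaced nodes a degree-2 polynomial has vanishing third forward difference, so
  - P(-2) + 3·P(0) - 3·P(2) + P(4) = 0.
Substituting the known values and solving for P(0):
  3·P(0) = -6
  P(0) = -2.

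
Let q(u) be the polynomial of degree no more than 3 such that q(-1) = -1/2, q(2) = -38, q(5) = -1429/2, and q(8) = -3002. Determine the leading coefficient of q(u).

-6

Write q(u) = au^3 + bu^2 + cu + d. Substituting each data point gives a linear system:
  -a + b - c + d = -1/2
  8a + 4b + 2c + d = -38
  125a + 25b + 5c + d = -1429/2
  512a + 64b + 8c + d = -3002
Solving the system yields a = -6, b = 1/2, c = 5, d = -2.
So q(u) = -6u^3 + (1/2)u^2 + 5u - 2.
The leading coefficient is -6.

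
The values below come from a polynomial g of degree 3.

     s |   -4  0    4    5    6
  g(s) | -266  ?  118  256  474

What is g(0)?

6

The 4 known points determine the degree-3 polynomial uniquely.
Write g(s) = as^3 + bs^2 + cs + d. Substituting each data point gives a linear system:
  -64a + 16b - 4c + d = -266
  64a + 16b + 4c + d = 118
  125a + 25b + 5c + d = 256
  216a + 36b + 6c + d = 474
Solving the system yields a = 3, b = -5, c = 0, d = 6.
So g(s) = 3s^3 - 5s^2 + 6.
Then g(0) = 6.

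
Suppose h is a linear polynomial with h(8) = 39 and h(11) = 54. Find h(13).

64

Write h(t) = at + b. Substituting each data point gives a linear system:
  8a + b = 39
  11a + b = 54
Solving the system yields a = 5, b = -1.
So h(t) = 5t - 1.
Then h(13) = 64.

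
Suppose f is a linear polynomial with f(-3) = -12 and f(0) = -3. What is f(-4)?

Using the Lagrange interpolation formula with nodes -3, 0:
  L_0(x) = x / -3
  L_1(x) = (x + 3) / 3
Then f(x) = -12·L_0(x) - 3·L_1(x).
Expanding and collecting terms gives f(x) = 3x - 3.
Evaluating at x = -4: f(-4) = -15.

-15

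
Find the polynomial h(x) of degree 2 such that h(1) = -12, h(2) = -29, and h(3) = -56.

h(x) = -5x^2 - 2x - 5

Using the Lagrange interpolation formula with nodes 1, 2, 3:
  L_0(x) = (x - 2)(x - 3) / 2
  L_1(x) = (x - 1)(x - 3) / -1
  L_2(x) = (x - 1)(x - 2) / 2
Then h(x) = -12·L_0(x) - 29·L_1(x) - 56·L_2(x).
Expanding and collecting terms gives h(x) = -5x^2 - 2x - 5.
Check: h(3) = -56. ✓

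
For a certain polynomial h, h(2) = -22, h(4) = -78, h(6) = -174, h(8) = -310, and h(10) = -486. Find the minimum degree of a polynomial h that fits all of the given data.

Forward differences of the values at u = 2, 4, 6, 8, 10:
  h  : -22  -78  -174  -310  -486
  Δ  : -56  -96  -136  -176
  Δ^2: -40  -40  -40
  Δ^3: 0  0
  Δ^4: 0
The second differences are constant (-40) and nonzero, while all higher differences vanish, so the minimal degree is 2.

2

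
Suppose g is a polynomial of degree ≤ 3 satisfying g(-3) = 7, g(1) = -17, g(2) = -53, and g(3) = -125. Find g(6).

Write g(t) = at^3 + bt^2 + ct + d. Substituting each data point gives a linear system:
  -27a + 9b - 3c + d = 7
  a + b + c + d = -17
  8a + 4b + 2c + d = -53
  27a + 9b + 3c + d = -125
Solving the system yields a = -2, b = -6, c = -4, d = -5.
So g(t) = -2t^3 - 6t^2 - 4t - 5.
Then g(6) = -677.

-677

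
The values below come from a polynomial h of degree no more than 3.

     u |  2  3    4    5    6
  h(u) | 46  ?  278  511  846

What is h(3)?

129

The 4 known points determine the degree-3 polynomial uniquely.
Write h(u) = au^3 + bu^2 + cu + d. Substituting each data point gives a linear system:
  8a + 4b + 2c + d = 46
  64a + 16b + 4c + d = 278
  125a + 25b + 5c + d = 511
  216a + 36b + 6c + d = 846
Solving the system yields a = 3, b = 6, c = -4, d = 6.
So h(u) = 3u^3 + 6u^2 - 4u + 6.
Then h(3) = 129.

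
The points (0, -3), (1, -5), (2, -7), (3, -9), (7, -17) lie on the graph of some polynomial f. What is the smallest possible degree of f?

Divided differences on the nodes 0, 1, 2, 3, 7:
  order 0: -3  -5  -7  -9  -17
  order 1: -2  -2  -2  -2
  order 2: 0  0  0
  order 3: 0  0
  order 4: 0
The order-1 divided differences are all -2 (nonzero) and every higher order vanishes, so the data lies on a polynomial of degree exactly 1.

1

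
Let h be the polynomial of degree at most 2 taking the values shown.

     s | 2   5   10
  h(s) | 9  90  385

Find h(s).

Write h(s) = as^2 + bs + c. Substituting each data point gives a linear system:
  4a + 2b + c = 9
  25a + 5b + c = 90
  100a + 10b + c = 385
Solving the system yields a = 4, b = -1, c = -5.
So h(s) = 4s^2 - s - 5.
Check: h(10) = 385. ✓

h(s) = 4s^2 - s - 5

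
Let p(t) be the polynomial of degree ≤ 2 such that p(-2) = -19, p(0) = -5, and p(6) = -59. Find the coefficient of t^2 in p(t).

Write p(t) = at^2 + bt + c. Substituting each data point gives a linear system:
  4a - 2b + c = -19
  c = -5
  36a + 6b + c = -59
Solving the system yields a = -2, b = 3, c = -5.
So p(t) = -2t² + 3t - 5.
The leading coefficient is -2.

-2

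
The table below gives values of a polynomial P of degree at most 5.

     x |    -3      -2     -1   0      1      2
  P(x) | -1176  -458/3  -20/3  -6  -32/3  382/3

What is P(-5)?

Using the Lagrange interpolation formula with nodes -3, -2, -1, 0, 1, 2:
  L_0(x) = (x + 2)(x + 1)x(x - 1)(x - 2) / -120
  L_1(x) = (x + 3)(x + 1)x(x - 1)(x - 2) / 24
  L_2(x) = (x + 3)(x + 2)x(x - 1)(x - 2) / -12
  L_3(x) = (x + 3)(x + 2)(x + 1)(x - 1)(x - 2) / 12
  L_4(x) = (x + 3)(x + 2)(x + 1)x(x - 2) / -24
  L_5(x) = (x + 3)(x + 2)(x + 1)x(x - 1) / 120
Then P(x) = -1176·L_0(x) - 458/3·L_1(x) - 20/3·L_2(x) - 6·L_3(x) - 32/3·L_4(x) + 382/3·L_5(x).
Expanding and collecting terms gives P(x) = 5x^5 + (1/3)x^4 - x^3 - 3x^2 - 6x - 6.
Evaluating at x = -5: P(-5) = -46028/3.

-46028/3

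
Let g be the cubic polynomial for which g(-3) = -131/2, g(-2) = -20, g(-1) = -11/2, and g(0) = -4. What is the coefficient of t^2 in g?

Write g(t) = at^3 + bt^2 + ct + d. Substituting each data point gives a linear system:
  -27a + 9b - 3c + d = -131/2
  -8a + 4b - 2c + d = -20
  -a + b - c + d = -11/2
  d = -4
Solving the system yields a = 3, b = 5/2, c = 1, d = -4.
So g(t) = 3t^3 + (5/2)t^2 + t - 4.
The coefficient of t^2 is 5/2.

5/2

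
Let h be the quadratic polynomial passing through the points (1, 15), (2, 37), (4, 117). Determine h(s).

Write h(s) = as^2 + bs + c. Substituting each data point gives a linear system:
  a + b + c = 15
  4a + 2b + c = 37
  16a + 4b + c = 117
Solving the system yields a = 6, b = 4, c = 5.
So h(s) = 6s² + 4s + 5.
Check: h(4) = 117. ✓

h(s) = 6s^2 + 4s + 5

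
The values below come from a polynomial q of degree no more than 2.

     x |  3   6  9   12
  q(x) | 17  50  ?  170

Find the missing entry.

On equispaced nodes a degree-2 polynomial has vanishing third forward difference, so
  - q(3) + 3·q(6) - 3·q(9) + q(12) = 0.
Substituting the known values and solving for q(9):
  -3·q(9) = -303
  q(9) = 101.

101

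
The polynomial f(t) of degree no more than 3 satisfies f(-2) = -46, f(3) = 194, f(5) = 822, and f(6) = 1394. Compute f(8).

3234

Using the Lagrange interpolation formula with nodes -2, 3, 5, 6:
  L_0(t) = (t - 3)(t - 5)(t - 6) / -280
  L_1(t) = (t + 2)(t - 5)(t - 6) / 30
  L_2(t) = (t + 2)(t - 3)(t - 6) / -14
  L_3(t) = (t + 2)(t - 3)(t - 5) / 24
Then f(t) = -46·L_0(t) + 194·L_1(t) + 822·L_2(t) + 1394·L_3(t).
Expanding and collecting terms gives f(t) = 6t³ + 2t² + 4t + 2.
Evaluating at t = 8: f(8) = 3234.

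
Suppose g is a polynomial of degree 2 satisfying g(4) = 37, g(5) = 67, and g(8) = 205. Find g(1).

-5

Write g(u) = au^2 + bu + c. Substituting each data point gives a linear system:
  16a + 4b + c = 37
  25a + 5b + c = 67
  64a + 8b + c = 205
Solving the system yields a = 4, b = -6, c = -3.
So g(u) = 4u^2 - 6u - 3.
Then g(1) = -5.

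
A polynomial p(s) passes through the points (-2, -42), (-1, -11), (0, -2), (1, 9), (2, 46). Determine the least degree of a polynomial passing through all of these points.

3

Forward differences of the values at s = -2, -1, 0, 1, 2:
  p  : -42  -11  -2  9  46
  Δ  : 31  9  11  37
  Δ^2: -22  2  26
  Δ^3: 24  24
  Δ^4: 0
The third differences are constant (24) and nonzero, while all higher differences vanish, so the minimal degree is 3.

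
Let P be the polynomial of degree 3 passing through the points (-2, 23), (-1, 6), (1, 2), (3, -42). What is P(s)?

P(s) = -2s^3 + s^2 + 3

Write P(s) = as^3 + bs^2 + cs + d. Substituting each data point gives a linear system:
  -8a + 4b - 2c + d = 23
  -a + b - c + d = 6
  a + b + c + d = 2
  27a + 9b + 3c + d = -42
Solving the system yields a = -2, b = 1, c = 0, d = 3.
So P(s) = -2s^3 + s^2 + 3.
Check: P(1) = 2. ✓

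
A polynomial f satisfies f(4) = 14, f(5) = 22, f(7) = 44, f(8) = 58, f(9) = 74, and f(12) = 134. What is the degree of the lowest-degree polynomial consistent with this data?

Divided differences on the nodes 4, 5, 7, 8, 9, 12:
  order 0: 14  22  44  58  74  134
  order 1: 8  11  14  16  20
  order 2: 1  1  1  1
  order 3: 0  0  0
  order 4: 0  0
  order 5: 0
The order-2 divided differences are all 1 (nonzero) and every higher order vanishes, so the data lies on a polynomial of degree exactly 2.

2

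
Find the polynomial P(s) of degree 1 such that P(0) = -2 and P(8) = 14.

P(s) = 2s - 2

Using the Lagrange interpolation formula with nodes 0, 8:
  L_0(s) = (s - 8) / -8
  L_1(s) = s / 8
Then P(s) = -2·L_0(s) + 14·L_1(s).
Expanding and collecting terms gives P(s) = 2s - 2.
Check: P(0) = -2. ✓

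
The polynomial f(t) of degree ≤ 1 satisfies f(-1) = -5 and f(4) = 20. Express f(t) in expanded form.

f(t) = 5t

Write f(t) = at + b. Substituting each data point gives a linear system:
  -a + b = -5
  4a + b = 20
Solving the system yields a = 5, b = 0.
So f(t) = 5t.
Check: f(4) = 20. ✓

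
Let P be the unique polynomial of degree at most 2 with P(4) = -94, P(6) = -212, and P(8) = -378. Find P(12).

Write P(t) = at^2 + bt + c. Substituting each data point gives a linear system:
  16a + 4b + c = -94
  36a + 6b + c = -212
  64a + 8b + c = -378
Solving the system yields a = -6, b = 1, c = -2.
So P(t) = -6t^2 + t - 2.
Then P(12) = -854.

-854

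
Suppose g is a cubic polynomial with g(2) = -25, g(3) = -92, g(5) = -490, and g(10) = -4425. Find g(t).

g(t) = -5t^3 + 6t^2 - 2t - 5

Using the Lagrange interpolation formula with nodes 2, 3, 5, 10:
  L_0(t) = (t - 3)(t - 5)(t - 10) / -24
  L_1(t) = (t - 2)(t - 5)(t - 10) / 14
  L_2(t) = (t - 2)(t - 3)(t - 10) / -30
  L_3(t) = (t - 2)(t - 3)(t - 5) / 280
Then g(t) = -25·L_0(t) - 92·L_1(t) - 490·L_2(t) - 4425·L_3(t).
Expanding and collecting terms gives g(t) = -5t³ + 6t² - 2t - 5.
Check: g(10) = -4425. ✓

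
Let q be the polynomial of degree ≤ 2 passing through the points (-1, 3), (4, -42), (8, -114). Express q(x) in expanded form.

Using the Lagrange interpolation formula with nodes -1, 4, 8:
  L_0(x) = (x - 4)(x - 8) / 45
  L_1(x) = (x + 1)(x - 8) / -20
  L_2(x) = (x + 1)(x - 4) / 36
Then q(x) = 3·L_0(x) - 42·L_1(x) - 114·L_2(x).
Expanding and collecting terms gives q(x) = -x² - 6x - 2.
Check: q(-1) = 3. ✓

q(x) = -x^2 - 6x - 2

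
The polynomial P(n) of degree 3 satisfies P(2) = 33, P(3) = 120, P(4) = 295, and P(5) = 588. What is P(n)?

P(n) = 5n^3 - n^2 - 3n + 3

Write P(n) = an^3 + bn^2 + cn + d. Substituting each data point gives a linear system:
  8a + 4b + 2c + d = 33
  27a + 9b + 3c + d = 120
  64a + 16b + 4c + d = 295
  125a + 25b + 5c + d = 588
Solving the system yields a = 5, b = -1, c = -3, d = 3.
So P(n) = 5n^3 - n^2 - 3n + 3.
Check: P(5) = 588. ✓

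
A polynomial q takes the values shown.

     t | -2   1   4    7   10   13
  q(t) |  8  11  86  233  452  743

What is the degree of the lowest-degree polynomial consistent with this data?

Forward differences of the values at t = -2, 1, 4, 7, 10, 13:
  q  : 8  11  86  233  452  743
  Δ  : 3  75  147  219  291
  Δ^2: 72  72  72  72
  Δ^3: 0  0  0
  Δ^4: 0  0
  Δ^5: 0
The second differences are constant (72) and nonzero, while all higher differences vanish, so the minimal degree is 2.

2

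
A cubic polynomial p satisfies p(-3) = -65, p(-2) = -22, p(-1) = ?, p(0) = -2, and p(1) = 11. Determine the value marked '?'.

-7

On equispaced nodes a degree-3 polynomial has vanishing fourth forward difference, so
  p(-3) - 4·p(-2) + 6·p(-1) - 4·p(0) + p(1) = 0.
Substituting the known values and solving for p(-1):
  6·p(-1) = -42
  p(-1) = -7.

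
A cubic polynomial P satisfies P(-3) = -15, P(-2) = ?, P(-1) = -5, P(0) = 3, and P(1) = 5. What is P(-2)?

The 4 known points determine the degree-3 polynomial uniquely.
Write P(x) = ax^3 + bx^2 + cx + d. Substituting each data point gives a linear system:
  -27a + 9b - 3c + d = -15
  -a + b - c + d = -5
  d = 3
  a + b + c + d = 5
Solving the system yields a = -1, b = -3, c = 6, d = 3.
So P(x) = -x^3 - 3x^2 + 6x + 3.
Then P(-2) = -13.

-13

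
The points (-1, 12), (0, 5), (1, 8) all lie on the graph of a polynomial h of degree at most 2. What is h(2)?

Write h(u) = au^2 + bu + c. Substituting each data point gives a linear system:
  a - b + c = 12
  c = 5
  a + b + c = 8
Solving the system yields a = 5, b = -2, c = 5.
So h(u) = 5u^2 - 2u + 5.
Then h(2) = 21.

21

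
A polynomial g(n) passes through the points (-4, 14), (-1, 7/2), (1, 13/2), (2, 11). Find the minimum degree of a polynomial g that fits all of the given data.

2

Divided differences on the nodes -4, -1, 1, 2:
  order 0: 14  7/2  13/2  11
  order 1: -7/2  3/2  9/2
  order 2: 1  1
  order 3: 0
The order-2 divided differences are all 1 (nonzero) and every higher order vanishes, so the data lies on a polynomial of degree exactly 2.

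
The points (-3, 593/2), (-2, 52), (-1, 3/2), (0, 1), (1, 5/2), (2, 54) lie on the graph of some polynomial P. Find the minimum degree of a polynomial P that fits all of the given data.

4

Forward differences of the values at u = -3, -2, -1, 0, 1, 2:
  P  : 593/2  52  3/2  1  5/2  54
  Δ  : -489/2  -101/2  -1/2  3/2  103/2
  Δ^2: 194  50  2  50
  Δ^3: -144  -48  48
  Δ^4: 96  96
  Δ^5: 0
The fourth differences are constant (96) and nonzero, while all higher differences vanish, so the minimal degree is 4.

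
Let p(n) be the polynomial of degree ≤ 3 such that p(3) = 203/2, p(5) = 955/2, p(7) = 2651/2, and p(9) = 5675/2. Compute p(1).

Forward differences of the values at n = 3, 5, 7, 9:
  p  : 203/2  955/2  2651/2  5675/2
  Δ  : 376  848  1512
  Δ^2: 472  664
  Δ^3: 192
The third differences are constant, confirming degree 3.
Interpolating (Newton forward form) and evaluating at n = 1 gives p(1) = 11/2.

11/2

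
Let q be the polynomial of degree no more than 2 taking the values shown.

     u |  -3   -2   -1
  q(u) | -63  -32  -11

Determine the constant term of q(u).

0

Write q(u) = au^2 + bu + c. Substituting each data point gives a linear system:
  9a - 3b + c = -63
  4a - 2b + c = -32
  a - b + c = -11
Solving the system yields a = -5, b = 6, c = 0.
So q(u) = -5u² + 6u.
The constant term is 0.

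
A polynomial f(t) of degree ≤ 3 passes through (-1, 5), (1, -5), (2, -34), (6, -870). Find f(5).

-505

Using the Lagrange interpolation formula with nodes -1, 1, 2, 6:
  L_0(t) = (t - 1)(t - 2)(t - 6) / -42
  L_1(t) = (t + 1)(t - 2)(t - 6) / 10
  L_2(t) = (t + 1)(t - 1)(t - 6) / -12
  L_3(t) = (t + 1)(t - 1)(t - 2) / 140
Then f(t) = 5·L_0(t) - 5·L_1(t) - 34·L_2(t) - 870·L_3(t).
Expanding and collecting terms gives f(t) = -4t³ - t.
Evaluating at t = 5: f(5) = -505.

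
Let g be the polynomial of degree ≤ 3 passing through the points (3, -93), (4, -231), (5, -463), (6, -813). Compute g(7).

-1305

Using the Lagrange interpolation formula with nodes 3, 4, 5, 6:
  L_0(n) = (n - 4)(n - 5)(n - 6) / -6
  L_1(n) = (n - 3)(n - 5)(n - 6) / 2
  L_2(n) = (n - 3)(n - 4)(n - 6) / -2
  L_3(n) = (n - 3)(n - 4)(n - 5) / 6
Then g(n) = -93·L_0(n) - 231·L_1(n) - 463·L_2(n) - 813·L_3(n).
Expanding and collecting terms gives g(n) = -4n^3 + n^2 + 3n - 3.
Evaluating at n = 7: g(7) = -1305.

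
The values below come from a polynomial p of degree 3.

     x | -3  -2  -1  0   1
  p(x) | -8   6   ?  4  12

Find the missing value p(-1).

On equispaced nodes a degree-3 polynomial has vanishing fourth forward difference, so
  p(-3) - 4·p(-2) + 6·p(-1) - 4·p(0) + p(1) = 0.
Substituting the known values and solving for p(-1):
  6·p(-1) = 36
  p(-1) = 6.

6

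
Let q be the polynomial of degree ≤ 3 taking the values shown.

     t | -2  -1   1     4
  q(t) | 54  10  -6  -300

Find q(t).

q(t) = -5t^3 + 2t^2 - 3t

Using the Lagrange interpolation formula with nodes -2, -1, 1, 4:
  L_0(t) = (t + 1)(t - 1)(t - 4) / -18
  L_1(t) = (t + 2)(t - 1)(t - 4) / 10
  L_2(t) = (t + 2)(t + 1)(t - 4) / -18
  L_3(t) = (t + 2)(t + 1)(t - 1) / 90
Then q(t) = 54·L_0(t) + 10·L_1(t) - 6·L_2(t) - 300·L_3(t).
Expanding and collecting terms gives q(t) = -5t³ + 2t² - 3t.
Check: q(1) = -6. ✓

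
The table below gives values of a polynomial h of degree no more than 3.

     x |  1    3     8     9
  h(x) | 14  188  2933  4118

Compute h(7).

Write h(x) = ax^3 + bx^2 + cx + d. Substituting each data point gives a linear system:
  a + b + c + d = 14
  27a + 9b + 3c + d = 188
  512a + 64b + 8c + d = 2933
  729a + 81b + 9c + d = 4118
Solving the system yields a = 5, b = 6, c = -2, d = 5.
So h(x) = 5x^3 + 6x^2 - 2x + 5.
Then h(7) = 2000.

2000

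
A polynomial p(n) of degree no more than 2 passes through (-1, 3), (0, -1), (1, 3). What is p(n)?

Write p(n) = an^2 + bn + c. Substituting each data point gives a linear system:
  a - b + c = 3
  c = -1
  a + b + c = 3
Solving the system yields a = 4, b = 0, c = -1.
So p(n) = 4n^2 - 1.
Check: p(1) = 3. ✓

p(n) = 4n^2 - 1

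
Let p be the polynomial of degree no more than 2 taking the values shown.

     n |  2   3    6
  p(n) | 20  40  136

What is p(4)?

66

Using the Lagrange interpolation formula with nodes 2, 3, 6:
  L_0(n) = (n - 3)(n - 6) / 4
  L_1(n) = (n - 2)(n - 6) / -3
  L_2(n) = (n - 2)(n - 3) / 12
Then p(n) = 20·L_0(n) + 40·L_1(n) + 136·L_2(n).
Expanding and collecting terms gives p(n) = 3n^2 + 5n - 2.
Evaluating at n = 4: p(4) = 66.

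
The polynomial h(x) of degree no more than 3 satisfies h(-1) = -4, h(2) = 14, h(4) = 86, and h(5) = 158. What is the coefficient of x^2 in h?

Write h(x) = ax^3 + bx^2 + cx + d. Substituting each data point gives a linear system:
  -a + b - c + d = -4
  8a + 4b + 2c + d = 14
  64a + 16b + 4c + d = 86
  125a + 25b + 5c + d = 158
Solving the system yields a = 1, b = 1, c = 2, d = -2.
So h(x) = x^3 + x^2 + 2x - 2.
The coefficient of x^2 is 1.

1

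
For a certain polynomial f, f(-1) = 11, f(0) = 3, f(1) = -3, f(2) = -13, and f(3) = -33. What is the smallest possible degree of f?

3

Forward differences of the values at s = -1, 0, 1, 2, 3:
  f  : 11  3  -3  -13  -33
  Δ  : -8  -6  -10  -20
  Δ^2: 2  -4  -10
  Δ^3: -6  -6
  Δ^4: 0
The third differences are constant (-6) and nonzero, while all higher differences vanish, so the minimal degree is 3.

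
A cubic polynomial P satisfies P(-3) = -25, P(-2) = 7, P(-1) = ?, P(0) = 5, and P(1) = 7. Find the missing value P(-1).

11

On equispaced nodes a degree-3 polynomial has vanishing fourth forward difference, so
  P(-3) - 4·P(-2) + 6·P(-1) - 4·P(0) + P(1) = 0.
Substituting the known values and solving for P(-1):
  6·P(-1) = 66
  P(-1) = 11.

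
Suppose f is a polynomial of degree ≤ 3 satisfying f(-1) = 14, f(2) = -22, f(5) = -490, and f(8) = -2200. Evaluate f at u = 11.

Using the Lagrange interpolation formula with nodes -1, 2, 5, 8:
  L_0(u) = (u - 2)(u - 5)(u - 8) / -162
  L_1(u) = (u + 1)(u - 5)(u - 8) / 54
  L_2(u) = (u + 1)(u - 2)(u - 8) / -54
  L_3(u) = (u + 1)(u - 2)(u - 5) / 162
Then f(u) = 14·L_0(u) - 22·L_1(u) - 490·L_2(u) - 2200·L_3(u).
Expanding and collecting terms gives f(u) = -5u^3 + 6u^2 - 3u.
Evaluating at u = 11: f(11) = -5962.

-5962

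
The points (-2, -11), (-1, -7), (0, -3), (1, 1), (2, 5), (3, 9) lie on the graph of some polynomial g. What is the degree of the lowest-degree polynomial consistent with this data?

1

Forward differences of the values at x = -2, -1, 0, 1, 2, 3:
  g  : -11  -7  -3  1  5  9
  Δ  : 4  4  4  4  4
  Δ^2: 0  0  0  0
  Δ^3: 0  0  0
  Δ^4: 0  0
  Δ^5: 0
The first differences are constant (4) and nonzero, while all higher differences vanish, so the minimal degree is 1.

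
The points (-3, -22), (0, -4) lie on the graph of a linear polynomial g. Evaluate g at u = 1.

Write g(u) = au + b. Substituting each data point gives a linear system:
  -3a + b = -22
  b = -4
Solving the system yields a = 6, b = -4.
So g(u) = 6u - 4.
Then g(1) = 2.

2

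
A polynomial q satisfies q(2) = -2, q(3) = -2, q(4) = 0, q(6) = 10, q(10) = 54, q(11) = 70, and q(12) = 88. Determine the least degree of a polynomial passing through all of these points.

Divided differences on the nodes 2, 3, 4, 6, 10, 11, 12:
  order 0: -2  -2  0  10  54  70  88
  order 1: 0  2  5  11  16  18
  order 2: 1  1  1  1  1
  order 3: 0  0  0  0
  order 4: 0  0  0
  order 5: 0  0
  order 6: 0
The order-2 divided differences are all 1 (nonzero) and every higher order vanishes, so the data lies on a polynomial of degree exactly 2.

2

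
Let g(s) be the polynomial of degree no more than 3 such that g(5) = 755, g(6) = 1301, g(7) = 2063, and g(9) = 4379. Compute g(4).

389

Using the Lagrange interpolation formula with nodes 5, 6, 7, 9:
  L_0(s) = (s - 6)(s - 7)(s - 9) / -8
  L_1(s) = (s - 5)(s - 7)(s - 9) / 3
  L_2(s) = (s - 5)(s - 6)(s - 9) / -4
  L_3(s) = (s - 5)(s - 6)(s - 7) / 24
Then g(s) = 755·L_0(s) + 1301·L_1(s) + 2063·L_2(s) + 4379·L_3(s).
Expanding and collecting terms gives g(s) = 6s^3 + 5.
Evaluating at s = 4: g(4) = 389.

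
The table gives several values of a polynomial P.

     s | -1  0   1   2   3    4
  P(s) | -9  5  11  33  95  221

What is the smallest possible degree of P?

3

Forward differences of the values at s = -1, 0, 1, 2, 3, 4:
  P  : -9  5  11  33  95  221
  Δ  : 14  6  22  62  126
  Δ^2: -8  16  40  64
  Δ^3: 24  24  24
  Δ^4: 0  0
  Δ^5: 0
The third differences are constant (24) and nonzero, while all higher differences vanish, so the minimal degree is 3.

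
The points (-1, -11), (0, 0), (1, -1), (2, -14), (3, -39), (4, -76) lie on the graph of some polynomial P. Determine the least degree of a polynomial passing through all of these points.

2

Forward differences of the values at x = -1, 0, 1, 2, 3, 4:
  P  : -11  0  -1  -14  -39  -76
  Δ  : 11  -1  -13  -25  -37
  Δ^2: -12  -12  -12  -12
  Δ^3: 0  0  0
  Δ^4: 0  0
  Δ^5: 0
The second differences are constant (-12) and nonzero, while all higher differences vanish, so the minimal degree is 2.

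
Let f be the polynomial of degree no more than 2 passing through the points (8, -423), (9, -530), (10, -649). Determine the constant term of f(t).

Write f(t) = at^2 + bt + c. Substituting each data point gives a linear system:
  64a + 8b + c = -423
  81a + 9b + c = -530
  100a + 10b + c = -649
Solving the system yields a = -6, b = -5, c = 1.
So f(t) = -6t^2 - 5t + 1.
The constant term is 1.

1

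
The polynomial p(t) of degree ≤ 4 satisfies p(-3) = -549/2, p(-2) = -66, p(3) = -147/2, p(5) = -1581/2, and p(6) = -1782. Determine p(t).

Write p(t) = at^4 + bt^3 + ct^2 + dt + e. Substituting each data point gives a linear system:
  81a - 27b + 9c - 3d + e = -549/2
  16a - 8b + 4c - 2d + e = -66
  81a + 27b + 9c + 3d + e = -147/2
  625a + 125b + 25c + 5d + e = -1581/2
  1296a + 216b + 36c + 6d + e = -1782
Solving the system yields a = -2, b = 4, c = -1, d = -5/2, e = -3.
So p(t) = -2t⁴ + 4t³ - t² - (5/2)t - 3.
Check: p(5) = -1581/2. ✓

p(t) = -2t^4 + 4t^3 - t^2 - (5/2)t - 3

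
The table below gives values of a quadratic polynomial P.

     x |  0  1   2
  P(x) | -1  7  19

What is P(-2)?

Write P(x) = ax^2 + bx + c. Substituting each data point gives a linear system:
  c = -1
  a + b + c = 7
  4a + 2b + c = 19
Solving the system yields a = 2, b = 6, c = -1.
So P(x) = 2x^2 + 6x - 1.
Then P(-2) = -5.

-5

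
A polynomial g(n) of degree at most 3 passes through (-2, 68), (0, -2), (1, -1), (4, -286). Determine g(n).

g(n) = -6n^3 + 6n^2 + n - 2

Write g(n) = an^3 + bn^2 + cn + d. Substituting each data point gives a linear system:
  -8a + 4b - 2c + d = 68
  d = -2
  a + b + c + d = -1
  64a + 16b + 4c + d = -286
Solving the system yields a = -6, b = 6, c = 1, d = -2.
So g(n) = -6n^3 + 6n^2 + n - 2.
Check: g(-2) = 68. ✓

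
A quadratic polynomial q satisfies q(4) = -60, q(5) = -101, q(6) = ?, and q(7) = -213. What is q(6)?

On equispaced nodes a degree-2 polynomial has vanishing third forward difference, so
  - q(4) + 3·q(5) - 3·q(6) + q(7) = 0.
Substituting the known values and solving for q(6):
  -3·q(6) = 456
  q(6) = -152.

-152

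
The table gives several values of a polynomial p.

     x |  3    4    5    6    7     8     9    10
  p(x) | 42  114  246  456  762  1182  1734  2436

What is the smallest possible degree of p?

Forward differences of the values at x = 3, 4, 5, 6, 7, 8, 9, 10:
  p  : 42  114  246  456  762  1182  1734  2436
  Δ  : 72  132  210  306  420  552  702
  Δ^2: 60  78  96  114  132  150
  Δ^3: 18  18  18  18  18
  Δ^4: 0  0  0  0
  Δ^5: 0  0  0
  Δ^6: 0  0
  Δ^7: 0
The third differences are constant (18) and nonzero, while all higher differences vanish, so the minimal degree is 3.

3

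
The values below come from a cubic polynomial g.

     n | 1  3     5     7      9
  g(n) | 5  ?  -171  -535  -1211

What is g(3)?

-23

The 4 known points determine the degree-3 polynomial uniquely.
Write g(n) = an^3 + bn^2 + cn + d. Substituting each data point gives a linear system:
  a + b + c + d = 5
  125a + 25b + 5c + d = -171
  343a + 49b + 7c + d = -535
  729a + 81b + 9c + d = -1211
Solving the system yields a = -2, b = 3, c = 0, d = 4.
So g(n) = -2n³ + 3n² + 4.
Then g(3) = -23.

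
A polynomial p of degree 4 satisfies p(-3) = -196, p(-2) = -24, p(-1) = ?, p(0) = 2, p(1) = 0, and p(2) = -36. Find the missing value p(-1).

The 5 known points determine the degree-4 polynomial uniquely.
Write p(x) = ax^4 + bx^3 + cx^2 + dx + e. Substituting each data point gives a linear system:
  81a - 27b + 9c - 3d + e = -196
  16a - 8b + 4c - 2d + e = -24
  e = 2
  a + b + c + d + e = 0
  16a + 8b + 4c + 2d + e = -36
Solving the system yields a = -3, b = 0, c = 4, d = -3, e = 2.
So p(x) = -3x^4 + 4x^2 - 3x + 2.
Then p(-1) = 6.

6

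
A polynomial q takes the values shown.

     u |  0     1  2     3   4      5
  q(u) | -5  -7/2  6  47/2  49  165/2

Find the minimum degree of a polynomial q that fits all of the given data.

2

Forward differences of the values at u = 0, 1, 2, 3, 4, 5:
  q  : -5  -7/2  6  47/2  49  165/2
  Δ  : 3/2  19/2  35/2  51/2  67/2
  Δ^2: 8  8  8  8
  Δ^3: 0  0  0
  Δ^4: 0  0
  Δ^5: 0
The second differences are constant (8) and nonzero, while all higher differences vanish, so the minimal degree is 2.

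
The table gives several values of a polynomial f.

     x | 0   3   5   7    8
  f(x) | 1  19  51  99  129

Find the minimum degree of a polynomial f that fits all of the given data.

2

Divided differences on the nodes 0, 3, 5, 7, 8:
  order 0: 1  19  51  99  129
  order 1: 6  16  24  30
  order 2: 2  2  2
  order 3: 0  0
  order 4: 0
The order-2 divided differences are all 2 (nonzero) and every higher order vanishes, so the data lies on a polynomial of degree exactly 2.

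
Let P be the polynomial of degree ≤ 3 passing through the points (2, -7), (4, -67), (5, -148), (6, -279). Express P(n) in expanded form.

Using the Lagrange interpolation formula with nodes 2, 4, 5, 6:
  L_0(n) = (n - 4)(n - 5)(n - 6) / -24
  L_1(n) = (n - 2)(n - 5)(n - 6) / 4
  L_2(n) = (n - 2)(n - 4)(n - 6) / -3
  L_3(n) = (n - 2)(n - 4)(n - 5) / 8
Then P(n) = -7·L_0(n) - 67·L_1(n) - 148·L_2(n) - 279·L_3(n).
Expanding and collecting terms gives P(n) = -2n³ + 5n² - 4n - 3.
Check: P(5) = -148. ✓

P(n) = -2n^3 + 5n^2 - 4n - 3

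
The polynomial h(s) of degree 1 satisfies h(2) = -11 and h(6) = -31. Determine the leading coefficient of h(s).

-5

Write h(s) = as + b. Substituting each data point gives a linear system:
  2a + b = -11
  6a + b = -31
Solving the system yields a = -5, b = -1.
So h(s) = -5s - 1.
The leading coefficient is -5.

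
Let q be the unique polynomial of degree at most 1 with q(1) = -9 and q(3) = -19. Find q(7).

-39

Using the Lagrange interpolation formula with nodes 1, 3:
  L_0(x) = (x - 3) / -2
  L_1(x) = (x - 1) / 2
Then q(x) = -9·L_0(x) - 19·L_1(x).
Expanding and collecting terms gives q(x) = -5x - 4.
Evaluating at x = 7: q(7) = -39.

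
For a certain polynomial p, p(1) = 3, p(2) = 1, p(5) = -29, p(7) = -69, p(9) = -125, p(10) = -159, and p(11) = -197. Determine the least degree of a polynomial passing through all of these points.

2

Divided differences on the nodes 1, 2, 5, 7, 9, 10, 11:
  order 0: 3  1  -29  -69  -125  -159  -197
  order 1: -2  -10  -20  -28  -34  -38
  order 2: -2  -2  -2  -2  -2
  order 3: 0  0  0  0
  order 4: 0  0  0
  order 5: 0  0
  order 6: 0
The order-2 divided differences are all -2 (nonzero) and every higher order vanishes, so the data lies on a polynomial of degree exactly 2.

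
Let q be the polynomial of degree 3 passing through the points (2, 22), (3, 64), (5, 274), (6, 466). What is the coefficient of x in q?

-1

Write q(x) = ax^3 + bx^2 + cx + d. Substituting each data point gives a linear system:
  8a + 4b + 2c + d = 22
  27a + 9b + 3c + d = 64
  125a + 25b + 5c + d = 274
  216a + 36b + 6c + d = 466
Solving the system yields a = 2, b = 1, c = -1, d = 4.
So q(x) = 2x^3 + x^2 - x + 4.
The coefficient of x is -1.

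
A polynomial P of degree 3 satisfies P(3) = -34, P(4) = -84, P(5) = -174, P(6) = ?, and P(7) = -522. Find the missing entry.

On equispaced nodes a degree-3 polynomial has vanishing fourth forward difference, so
  P(3) - 4·P(4) + 6·P(5) - 4·P(6) + P(7) = 0.
Substituting the known values and solving for P(6):
  -4·P(6) = 1264
  P(6) = -316.

-316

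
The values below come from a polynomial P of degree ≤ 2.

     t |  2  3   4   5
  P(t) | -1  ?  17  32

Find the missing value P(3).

6

On equispaced nodes a degree-2 polynomial has vanishing third forward difference, so
  - P(2) + 3·P(3) - 3·P(4) + P(5) = 0.
Substituting the known values and solving for P(3):
  3·P(3) = 18
  P(3) = 6.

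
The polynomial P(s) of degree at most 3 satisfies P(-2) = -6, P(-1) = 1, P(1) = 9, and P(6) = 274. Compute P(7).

Write P(s) = as^3 + bs^2 + cs + d. Substituting each data point gives a linear system:
  -8a + 4b - 2c + d = -6
  -a + b - c + d = 1
  a + b + c + d = 9
  216a + 36b + 6c + d = 274
Solving the system yields a = 1, b = 1, c = 3, d = 4.
So P(s) = s^3 + s^2 + 3s + 4.
Then P(7) = 417.

417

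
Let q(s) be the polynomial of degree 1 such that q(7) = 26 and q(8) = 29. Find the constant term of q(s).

5

Write q(s) = as + b. Substituting each data point gives a linear system:
  7a + b = 26
  8a + b = 29
Solving the system yields a = 3, b = 5.
So q(s) = 3s + 5.
The constant term is 5.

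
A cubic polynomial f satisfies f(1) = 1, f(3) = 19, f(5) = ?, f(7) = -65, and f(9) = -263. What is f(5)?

13

On equispaced nodes a degree-3 polynomial has vanishing fourth forward difference, so
  f(1) - 4·f(3) + 6·f(5) - 4·f(7) + f(9) = 0.
Substituting the known values and solving for f(5):
  6·f(5) = 78
  f(5) = 13.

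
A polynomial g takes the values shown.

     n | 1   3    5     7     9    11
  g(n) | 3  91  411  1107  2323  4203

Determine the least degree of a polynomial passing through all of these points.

Forward differences of the values at n = 1, 3, 5, 7, 9, 11:
  g  : 3  91  411  1107  2323  4203
  Δ  : 88  320  696  1216  1880
  Δ^2: 232  376  520  664
  Δ^3: 144  144  144
  Δ^4: 0  0
  Δ^5: 0
The third differences are constant (144) and nonzero, while all higher differences vanish, so the minimal degree is 3.

3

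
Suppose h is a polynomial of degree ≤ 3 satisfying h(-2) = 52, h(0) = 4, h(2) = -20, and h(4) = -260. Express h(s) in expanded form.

Write h(s) = as^3 + bs^2 + cs + d. Substituting each data point gives a linear system:
  -8a + 4b - 2c + d = 52
  d = 4
  8a + 4b + 2c + d = -20
  64a + 16b + 4c + d = -260
Solving the system yields a = -5, b = 3, c = 2, d = 4.
So h(s) = -5s³ + 3s² + 2s + 4.
Check: h(-2) = 52. ✓

h(s) = -5s^3 + 3s^2 + 2s + 4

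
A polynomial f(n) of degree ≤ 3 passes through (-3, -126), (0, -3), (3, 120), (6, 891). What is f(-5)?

-528

Using the Lagrange interpolation formula with nodes -3, 0, 3, 6:
  L_0(n) = n(n - 3)(n - 6) / -162
  L_1(n) = (n + 3)(n - 3)(n - 6) / 54
  L_2(n) = (n + 3)n(n - 6) / -54
  L_3(n) = (n + 3)n(n - 3) / 162
Then f(n) = -126·L_0(n) - 3·L_1(n) + 120·L_2(n) + 891·L_3(n).
Expanding and collecting terms gives f(n) = 4n^3 + 5n - 3.
Evaluating at n = -5: f(-5) = -528.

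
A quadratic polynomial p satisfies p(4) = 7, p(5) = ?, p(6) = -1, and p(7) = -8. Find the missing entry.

4

On equispaced nodes a degree-2 polynomial has vanishing third forward difference, so
  - p(4) + 3·p(5) - 3·p(6) + p(7) = 0.
Substituting the known values and solving for p(5):
  3·p(5) = 12
  p(5) = 4.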